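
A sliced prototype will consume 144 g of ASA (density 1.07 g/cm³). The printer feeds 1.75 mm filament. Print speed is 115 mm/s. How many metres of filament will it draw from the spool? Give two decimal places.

Volume = 144 g / 1.07 g·cm⁻³ = 134.5794 cm³ = 134579.4 mm³.
Filament cross-section = π × (1.75/2)² = 2.4053 mm².
Length = 134579.4 / 2.4053 = 55951.19 mm = 55.95 m.

55.95 m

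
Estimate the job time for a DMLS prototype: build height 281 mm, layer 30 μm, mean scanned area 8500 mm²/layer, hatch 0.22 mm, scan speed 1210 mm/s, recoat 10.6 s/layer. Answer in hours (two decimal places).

110.66 hours

Layer count = ceil(281 / 0.03) = 9367.
Hatch length per layer = 8500 / 0.22, so 38636.4 mm.
Per-layer scan time = 38636.4 / 1210, so 31.9309 s.
Time per layer: 31.9309 + 10.6 → 42.5309 s.
Build time = 9367 × 42.5309 = 398386.9403 s = 110.66 hours.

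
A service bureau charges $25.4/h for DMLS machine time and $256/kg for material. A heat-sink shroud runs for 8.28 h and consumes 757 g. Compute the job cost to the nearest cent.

Machine cost = 25.4 × 8.28, so $210.312.
Material charge = 256 × 757/1000, so $193.792.
Job cost: 210.312 + 193.792 = 404.104 ≈ $404.10.

$404.10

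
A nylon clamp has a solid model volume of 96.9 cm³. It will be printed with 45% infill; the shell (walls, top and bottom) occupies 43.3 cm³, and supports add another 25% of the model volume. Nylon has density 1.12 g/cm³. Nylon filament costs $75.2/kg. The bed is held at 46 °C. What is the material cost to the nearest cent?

$7.72

Volume inside the shell = 96.9 − 43.3, so 53.6 cm³.
Infill deposited: 0.45 × 53.6 → 24.12 cm³.
Support = 0.25 × 96.9, so 24.225 cm³.
Deposited volume: 43.3 + 24.12 + 24.225 → 91.645 cm³.
Mass = 91.645 × 1.12, so 102.6424 g.
At $75.2/kg: 102.6424/1000 × 75.2 = $7.72.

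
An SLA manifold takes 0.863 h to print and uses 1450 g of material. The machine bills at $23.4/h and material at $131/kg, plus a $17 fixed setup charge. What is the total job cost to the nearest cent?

$227.14

Time charge = 23.4 × 0.863 = $20.1942.
Feedstock cost: 131 × 1450/1000 → $189.95.
Adding setup: 20.1942 + 189.95 + 17 → 227.1442 ≈ $227.14.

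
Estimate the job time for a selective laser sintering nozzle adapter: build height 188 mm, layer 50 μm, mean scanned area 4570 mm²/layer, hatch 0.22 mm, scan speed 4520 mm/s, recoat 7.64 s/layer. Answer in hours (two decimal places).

Layer count = ceil(188 / 0.05) = 3760.
Per-layer scan distance: 4570 / 0.22 → 20772.7 mm.
Per-layer scan time = 20772.7 / 4520 = 4.5957 s.
Time per layer = 4.5957 + 7.64, so 12.2357 s.
3760 layers × 12.2357 s/layer = 46006.232 s, i.e. 12.78 hours.

12.78 hours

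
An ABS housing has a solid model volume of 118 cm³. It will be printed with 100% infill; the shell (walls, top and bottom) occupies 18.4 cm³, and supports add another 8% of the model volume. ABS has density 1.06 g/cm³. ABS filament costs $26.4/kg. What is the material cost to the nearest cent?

Interior volume = 118 − 18.4 = 99.6 cm³.
Infill volume = 1.00 × 99.6, so 99.6 cm³.
Support: 0.08 × 118 → 9.44 cm³.
Deposited volume = 18.4 + 99.6 + 9.44 = 127.44 cm³.
Mass = 127.44 × 1.06 = 135.0864 g.
Cost = 135.0864 g / 1000 × $26.4/kg = $3.57.

$3.57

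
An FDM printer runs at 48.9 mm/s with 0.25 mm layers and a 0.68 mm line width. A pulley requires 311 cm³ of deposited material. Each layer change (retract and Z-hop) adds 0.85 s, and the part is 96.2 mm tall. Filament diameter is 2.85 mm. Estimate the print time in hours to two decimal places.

10.48 hours

Bead cross-section: 0.25 × 0.68 → 0.17 mm².
Path length: 311000 mm³ / 0.17 mm² → 1829411.8 mm.
Time extruding: 1829411.8 / 48.9 → 37411.3 s.
Layer count = ceil(96.2 / 0.25) = 385.
Layer-change overhead = 385 × 0.85 = 327.25 s.
Altogether 37411.3 + 327.25 = 37738.55 s, i.e. 10.48 hours.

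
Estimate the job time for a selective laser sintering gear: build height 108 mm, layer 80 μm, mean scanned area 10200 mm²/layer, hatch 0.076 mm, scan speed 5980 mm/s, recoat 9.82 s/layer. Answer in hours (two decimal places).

Number of layers: 108 / 0.08 → 1350 (rounded up).
Hatch length per layer = 10200 / 0.076 = 134210.5 mm.
Laser time per layer: 134210.5 / 5980 → 22.4432 s.
Per-layer time = 22.4432 + 9.82 = 32.2632 s.
Build time = 1350 × 32.2632 = 43555.32 s = 12.10 hours.

12.10 hours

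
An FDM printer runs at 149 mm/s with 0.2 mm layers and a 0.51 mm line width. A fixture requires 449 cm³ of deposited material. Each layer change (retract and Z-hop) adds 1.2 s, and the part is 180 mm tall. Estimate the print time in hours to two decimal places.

8.51 hours

Bead cross-section: 0.2 × 0.51 → 0.102 mm².
Path length: 449000 mm³ / 0.102 mm² → 4401960.8 mm.
Extrusion time = 4401960.8 / 149, so 29543.4 s.
Layers = ⌈180/0.2⌉ = 900.
Non-print overhead = 900 × 1.2 = 1080 s.
Total = 29543.4 + 1080 = 30623.4 s = 8.51 hours.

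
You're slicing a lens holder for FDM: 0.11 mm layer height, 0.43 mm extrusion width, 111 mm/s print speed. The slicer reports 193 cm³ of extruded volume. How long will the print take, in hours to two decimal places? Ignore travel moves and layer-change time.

10.21 hours

Line area: 0.11 × 0.43 → 0.0473 mm².
Total extruded path = 193000/0.0473 = 4080338.3 mm.
Time extruding = 4080338.3 / 111 = 36759.8 s.
In the requested units: 36759.8 s = 10.21 hours.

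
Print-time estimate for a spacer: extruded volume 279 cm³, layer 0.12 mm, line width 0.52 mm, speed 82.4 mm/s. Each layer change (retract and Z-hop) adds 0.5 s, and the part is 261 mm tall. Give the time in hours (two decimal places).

Line area = 0.12 × 0.52 = 0.0624 mm².
Total extruded path = 279000/0.0624 = 4471153.8 mm.
Extrusion time = 4471153.8 / 82.4, so 54261.6 s.
Number of layers: 261 / 0.12 → 2175 (rounded up).
Z-hop total = 2175 × 0.5, so 1087.5 s.
Total = 54261.6 + 1087.5 = 55349.1 s = 15.37 hours.

15.37 hours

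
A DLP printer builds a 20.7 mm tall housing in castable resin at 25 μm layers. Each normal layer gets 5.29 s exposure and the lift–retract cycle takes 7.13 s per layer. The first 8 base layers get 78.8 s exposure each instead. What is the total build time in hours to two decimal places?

3.02 hours

Layers = ⌈20.7/0.025⌉ = 828.
Burn-in layers = 8 × (78.8 + 7.13), so 687.44 s.
Regular layers = 820 × (5.29 + 7.13) = 10184.4 s.
Total = 687.44 + 10184.4 = 10871.84 s = 3.02 hours.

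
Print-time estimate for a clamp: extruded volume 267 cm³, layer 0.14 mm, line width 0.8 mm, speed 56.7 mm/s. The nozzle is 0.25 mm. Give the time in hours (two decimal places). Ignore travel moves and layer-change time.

Bead cross-section: 0.14 × 0.8 → 0.112 mm².
Total extruded path = 267000/0.112 = 2383928.6 mm.
Time extruding = 2383928.6 / 56.7 = 42044.6 s.
That's 42044.6 s → 11.68 hours.

11.68 hours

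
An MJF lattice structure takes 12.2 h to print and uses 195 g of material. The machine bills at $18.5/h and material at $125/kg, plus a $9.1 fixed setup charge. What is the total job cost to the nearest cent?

$259.18

Machine cost = 18.5 × 12.2 = $225.70.
Material cost = 125 × 195/1000 = $24.375.
Adding setup: 225.70 + 24.375 + 9.1 → 259.175 ≈ $259.18.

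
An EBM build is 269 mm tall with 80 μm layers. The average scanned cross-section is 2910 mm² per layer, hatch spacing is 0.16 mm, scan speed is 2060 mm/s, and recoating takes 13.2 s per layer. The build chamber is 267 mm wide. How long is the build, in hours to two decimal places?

Number of layers: 269 / 0.08 → 3363 (rounded up).
Hatch length per layer: 2910 / 0.16 → 18187.5 mm.
Per-layer scan time = 18187.5 / 2060, so 8.8289 s.
Layer cycle: 8.8289 + 13.2 → 22.0289 s.
Total: 3363 × 22.0289 s = 74083.1907 s → 20.58 hours.

20.58 hours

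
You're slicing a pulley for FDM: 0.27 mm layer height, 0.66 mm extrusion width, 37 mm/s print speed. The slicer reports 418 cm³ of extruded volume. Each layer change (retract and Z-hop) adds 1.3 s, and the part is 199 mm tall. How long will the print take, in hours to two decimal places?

Bead cross-section = 0.27 × 0.66, so 0.1782 mm².
Total extruded path = 418000/0.1782 = 2345679 mm.
Time extruding: 2345679 / 37 → 63396.7 s.
Number of layers: 199 / 0.27 → 738 (rounded up).
Non-print overhead: 738 × 1.3 → 959.4 s.
Altogether 63396.7 + 959.4 = 64356.1 s, i.e. 17.88 hours.

17.88 hours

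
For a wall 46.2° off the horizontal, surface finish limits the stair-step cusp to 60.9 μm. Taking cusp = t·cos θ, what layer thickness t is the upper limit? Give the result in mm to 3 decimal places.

0.088 mm

cos(46.2°) = 0.6921; t_max = 0.0609/0.6921 = 0.088 mm.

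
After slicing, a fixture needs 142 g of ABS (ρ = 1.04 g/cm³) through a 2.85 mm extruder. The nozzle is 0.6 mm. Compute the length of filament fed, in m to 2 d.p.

Volume = 142 g / 1.04 g·cm⁻³ = 136.5385 cm³ = 136538.5 mm³.
Filament cross-section = π × (2.85/2)² = 6.3794 mm².
Length = 136538.5 / 6.3794 = 21403.03 mm = 21.40 m.

21.40 m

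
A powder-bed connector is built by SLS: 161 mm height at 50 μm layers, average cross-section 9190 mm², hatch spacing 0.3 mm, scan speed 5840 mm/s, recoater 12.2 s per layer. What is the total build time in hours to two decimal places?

15.60 hours

Layers = ⌈161/0.05⌉ = 3220.
Hatch length per layer: 9190 / 0.3 → 30633.3 mm.
Scan time per layer: 30633.3 / 5840 → 5.2454 s.
Layer cycle = 5.2454 + 12.2 = 17.4454 s.
Build time = 3220 × 17.4454 = 56174.188 s = 15.60 hours.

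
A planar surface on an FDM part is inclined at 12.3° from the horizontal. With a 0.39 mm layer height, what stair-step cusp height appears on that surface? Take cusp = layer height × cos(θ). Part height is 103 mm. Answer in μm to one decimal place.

381.0 μm

h_c = t·cos θ = 0.39 × 0.9770 = 0.38103 mm (381.0 μm).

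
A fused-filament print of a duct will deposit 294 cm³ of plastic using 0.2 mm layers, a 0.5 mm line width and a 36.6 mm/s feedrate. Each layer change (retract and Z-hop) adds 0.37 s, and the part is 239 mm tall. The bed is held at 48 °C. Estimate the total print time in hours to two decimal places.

22.44 hours

Extrusion cross-section: 0.2 × 0.5 → 0.1 mm².
Total extruded path = 294000/0.1 = 2940000 mm.
Extrusion time = 2940000 / 36.6 = 80327.9 s.
Layers = ⌈239/0.2⌉ = 1195.
Non-print overhead = 1195 × 0.37, so 442.15 s.
Total = 80327.9 + 442.15 = 80770.05 s = 22.44 hours.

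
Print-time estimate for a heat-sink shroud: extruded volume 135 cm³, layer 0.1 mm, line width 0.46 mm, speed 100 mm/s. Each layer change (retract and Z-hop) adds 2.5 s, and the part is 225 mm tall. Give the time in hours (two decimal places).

Bead cross-section = 0.1 × 0.46, so 0.046 mm².
Toolpath length = 135 cm³ / 0.046 mm² = 135000 / 0.046 = 2934782.6 mm.
Print-move time = 2934782.6 / 100, so 29347.8 s.
Layer count = ceil(225 / 0.1) = 2250.
Layer-change overhead = 2250 × 2.5 = 5625 s.
Altogether 29347.8 + 5625 = 34972.8 s, i.e. 9.71 hours.

9.71 hours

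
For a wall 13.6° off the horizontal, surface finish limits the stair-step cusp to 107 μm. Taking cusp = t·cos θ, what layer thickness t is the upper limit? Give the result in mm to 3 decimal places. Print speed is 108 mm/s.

0.110 mm

cos(13.6°) = 0.9720; t_max = 0.107/0.9720 = 0.110 mm.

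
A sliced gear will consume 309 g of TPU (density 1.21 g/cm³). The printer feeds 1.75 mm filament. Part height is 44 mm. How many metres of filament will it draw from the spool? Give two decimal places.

106.17 m

Extruded volume: 309/1.21 = 255.3719 cm³ (255371.9 mm³).
A = π r² = π × 0.875² = 2.4053 mm².
L = V/A = 255371.9/2.4053 = 106170.5 mm → 106.17 m.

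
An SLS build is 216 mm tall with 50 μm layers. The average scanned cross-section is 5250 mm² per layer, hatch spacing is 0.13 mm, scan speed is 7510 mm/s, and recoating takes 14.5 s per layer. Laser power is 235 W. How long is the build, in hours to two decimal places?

Layer count = ceil(216 / 0.05) = 4320.
Scan path per layer = 5250 / 0.13, so 40384.6 mm.
Laser time per layer = 40384.6 / 7510, so 5.3774 s.
Layer cycle = 5.3774 + 14.5, so 19.8774 s.
Total: 4320 × 19.8774 s = 85870.368 s → 23.85 hours.

23.85 hours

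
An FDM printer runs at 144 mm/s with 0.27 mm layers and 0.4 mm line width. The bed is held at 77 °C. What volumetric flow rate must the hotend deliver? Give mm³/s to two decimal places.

15.55

Extrusion cross-section: 0.27 × 0.4 → 0.108 mm².
Volumetric flow = 144 × 0.108 = 15.55 mm³/s.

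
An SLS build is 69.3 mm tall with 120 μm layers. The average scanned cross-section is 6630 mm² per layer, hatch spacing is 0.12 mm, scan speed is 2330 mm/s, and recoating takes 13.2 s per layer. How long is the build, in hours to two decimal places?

Layers = ⌈69.3/0.12⌉ = 578.
Scan path per layer = 6630 / 0.12 = 55250 mm.
Laser time per layer: 55250 / 2330 → 23.7124 s.
Per-layer time = 23.7124 + 13.2 = 36.9124 s.
578 layers × 36.9124 s/layer = 21335.3672 s, i.e. 5.93 hours.

5.93 hours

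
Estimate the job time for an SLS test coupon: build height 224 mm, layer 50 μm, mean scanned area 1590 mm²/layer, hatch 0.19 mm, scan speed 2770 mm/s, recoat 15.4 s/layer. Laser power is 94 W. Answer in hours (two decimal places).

Layers = ⌈224/0.05⌉ = 4480.
Hatch length per layer: 1590 / 0.19 → 8368.4 mm.
Per-layer scan time = 8368.4 / 2770, so 3.0211 s.
Layer cycle = 3.0211 + 15.4, so 18.4211 s.
Build time = 4480 × 18.4211 = 82526.528 s = 22.92 hours.

22.92 hours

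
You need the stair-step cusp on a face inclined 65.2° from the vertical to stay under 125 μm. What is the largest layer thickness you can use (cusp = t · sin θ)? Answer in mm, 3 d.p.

0.138 mm

Layer height = cusp / sin(65.2°) = 0.125 / 0.9078 = 0.138 mm.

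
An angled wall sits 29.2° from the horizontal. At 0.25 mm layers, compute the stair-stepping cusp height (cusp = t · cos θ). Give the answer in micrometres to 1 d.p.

218.2 μm

h_c = t·cos θ = 0.25 × 0.8729 = 0.218225 mm (218.2 μm).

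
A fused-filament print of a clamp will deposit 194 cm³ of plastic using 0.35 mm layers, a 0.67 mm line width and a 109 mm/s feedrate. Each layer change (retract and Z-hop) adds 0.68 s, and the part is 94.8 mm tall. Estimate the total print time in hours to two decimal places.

2.16 hours

Bead cross-section = 0.35 × 0.67, so 0.2345 mm².
Toolpath length = 194 cm³ / 0.2345 mm² = 194000 / 0.2345 = 827292.1 mm.
Print-move time = 827292.1 / 109 = 7589.8 s.
Number of layers: 94.8 / 0.35 → 271 (rounded up).
Layer-change overhead = 271 × 0.68 = 184.28 s.
Altogether 7589.8 + 184.28 = 7774.08 s, i.e. 2.16 hours.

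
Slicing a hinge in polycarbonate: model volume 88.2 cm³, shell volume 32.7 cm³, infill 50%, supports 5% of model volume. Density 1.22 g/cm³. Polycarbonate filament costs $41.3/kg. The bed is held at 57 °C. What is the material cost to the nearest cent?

Volume inside the shell: 88.2 − 32.7 → 55.5 cm³.
Infill deposited: 0.50 × 55.5 → 27.75 cm³.
Support = 0.05 × 88.2 = 4.41 cm³.
Total printed volume: 32.7 + 27.75 + 4.41 → 64.86 cm³.
Mass = 64.86 × 1.22, so 79.1292 g.
Cost = 79.1292 g / 1000 × $41.3/kg = $3.27.

$3.27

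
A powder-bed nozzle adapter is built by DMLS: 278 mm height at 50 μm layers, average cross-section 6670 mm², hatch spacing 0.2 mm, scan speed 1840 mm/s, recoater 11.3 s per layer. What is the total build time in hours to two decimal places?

45.45 hours

Layer count = ceil(278 / 0.05) = 5560.
Hatch length per layer = 6670 / 0.2, so 33350 mm.
Per-layer scan time = 33350 / 1840, so 18.125 s.
Layer cycle: 18.125 + 11.3 → 29.425 s.
Total: 5560 × 29.425 s = 163603 s → 45.45 hours.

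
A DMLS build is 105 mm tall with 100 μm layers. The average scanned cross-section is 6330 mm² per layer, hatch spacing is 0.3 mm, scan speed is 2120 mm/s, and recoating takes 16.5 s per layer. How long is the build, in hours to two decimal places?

Layers = ⌈105/0.1⌉ = 1050.
Hatch length per layer = 6330 / 0.3, so 21100 mm.
Per-layer scan time = 21100 / 2120, so 9.9528 s.
Layer cycle: 9.9528 + 16.5 → 26.4528 s.
Build time = 1050 × 26.4528 = 27775.44 s = 7.72 hours.

7.72 hours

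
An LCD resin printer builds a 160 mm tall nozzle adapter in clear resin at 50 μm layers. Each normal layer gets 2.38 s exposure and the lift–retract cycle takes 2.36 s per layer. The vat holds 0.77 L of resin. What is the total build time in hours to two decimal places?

4.21 hours

Layers = ⌈160/0.05⌉ = 3200.
Cycle time = 2.38 + 2.36, so 4.74 s.
Total = 3200 × 4.74 = 15168 s = 4.21 hours.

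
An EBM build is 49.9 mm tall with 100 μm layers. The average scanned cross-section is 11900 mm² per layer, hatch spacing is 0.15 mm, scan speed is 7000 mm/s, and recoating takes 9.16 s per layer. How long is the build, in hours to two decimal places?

Number of layers: 49.9 / 0.1 → 499 (rounded up).
Hatch length per layer = 11900 / 0.15 = 79333.3 mm.
Scan time per layer = 79333.3 / 7000, so 11.3333 s.
Layer cycle: 11.3333 + 9.16 → 20.4933 s.
Build time = 499 × 20.4933 = 10226.1567 s = 2.84 hours.

2.84 hours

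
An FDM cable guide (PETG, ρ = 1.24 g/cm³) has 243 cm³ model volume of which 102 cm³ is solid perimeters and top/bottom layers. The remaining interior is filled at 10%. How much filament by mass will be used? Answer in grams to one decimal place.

144.0 g

Volume inside the shell = 243 − 102 = 141 cm³.
Infill volume = 0.10 × 141, so 14.1 cm³.
Total extruded = 102 + 14.1 = 116.1 cm³.
Mass = 116.1 × 1.24, so 143.964 g.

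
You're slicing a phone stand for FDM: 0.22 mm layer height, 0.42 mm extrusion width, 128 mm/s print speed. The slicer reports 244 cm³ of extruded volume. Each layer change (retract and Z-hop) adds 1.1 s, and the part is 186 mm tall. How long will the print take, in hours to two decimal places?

Bead cross-section: 0.22 × 0.42 → 0.0924 mm².
Path length: 244000 mm³ / 0.0924 mm² → 2640692.6 mm.
Extrusion time: 2640692.6 / 128 → 20630.4 s.
Layers = ⌈186/0.22⌉ = 846.
Non-print overhead = 846 × 1.1 = 930.6 s.
Total = 20630.4 + 930.6 = 21561 s = 5.99 hours.

5.99 hours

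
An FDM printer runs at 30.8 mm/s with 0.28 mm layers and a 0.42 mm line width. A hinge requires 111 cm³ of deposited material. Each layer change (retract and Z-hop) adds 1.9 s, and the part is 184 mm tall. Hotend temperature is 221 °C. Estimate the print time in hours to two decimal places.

8.86 hours

Line area = 0.28 × 0.42 = 0.1176 mm².
Path length: 111000 mm³ / 0.1176 mm² → 943877.6 mm.
Time extruding = 943877.6 / 30.8 = 30645.4 s.
Layers = ⌈184/0.28⌉ = 658.
Z-hop total: 658 × 1.9 → 1250.2 s.
Altogether 30645.4 + 1250.2 = 31895.6 s, i.e. 8.86 hours.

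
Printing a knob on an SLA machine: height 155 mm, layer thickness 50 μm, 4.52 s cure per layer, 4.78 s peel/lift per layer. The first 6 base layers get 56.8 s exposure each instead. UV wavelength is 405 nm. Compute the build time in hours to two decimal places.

8.10 hours

Layer count = ceil(155 / 0.05) = 3100.
Burn-in layers = 6 × (56.8 + 4.78) = 369.48 s.
Normal layers = 3094 × (4.52 + 4.78), so 28774.2 s.
Sum: 369.48 + 28774.2 = 29143.68 s → 8.10 hours.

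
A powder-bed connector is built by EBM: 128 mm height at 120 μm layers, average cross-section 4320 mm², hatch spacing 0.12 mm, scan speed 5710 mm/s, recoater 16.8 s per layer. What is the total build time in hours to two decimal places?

Layers = ⌈128/0.12⌉ = 1067.
Hatch length per layer: 4320 / 0.12 → 36000 mm.
Per-layer scan time = 36000 / 5710 = 6.3047 s.
Time per layer = 6.3047 + 16.8 = 23.1047 s.
Build time = 1067 × 23.1047 = 24652.7149 s = 6.85 hours.

6.85 hours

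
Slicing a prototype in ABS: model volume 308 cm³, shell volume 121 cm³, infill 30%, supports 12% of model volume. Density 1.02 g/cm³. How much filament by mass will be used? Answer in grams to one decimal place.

Volume inside the shell = 308 − 121, so 187 cm³.
Infill volume: 0.30 × 187 → 56.1 cm³.
Support = 0.12 × 308 = 36.96 cm³.
Total printed volume = 121 + 56.1 + 36.96, so 214.06 cm³.
Mass: 214.06 × 1.02 → 218.3412 g.

218.3 g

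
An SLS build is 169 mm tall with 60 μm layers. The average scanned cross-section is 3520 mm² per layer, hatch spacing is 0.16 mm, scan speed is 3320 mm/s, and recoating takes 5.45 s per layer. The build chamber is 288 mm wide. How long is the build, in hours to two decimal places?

9.45 hours

Layer count = ceil(169 / 0.06) = 2817.
Scan path per layer = 3520 / 0.16 = 22000 mm.
Laser time per layer = 22000 / 3320 = 6.6265 s.
Per-layer time = 6.6265 + 5.45, so 12.0765 s.
2817 layers × 12.0765 s/layer = 34019.5005 s, i.e. 9.45 hours.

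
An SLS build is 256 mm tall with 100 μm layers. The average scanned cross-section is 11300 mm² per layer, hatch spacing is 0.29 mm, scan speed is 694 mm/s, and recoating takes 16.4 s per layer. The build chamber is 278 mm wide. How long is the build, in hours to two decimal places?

51.59 hours

Layer count = ceil(256 / 0.1) = 2560.
Scan path per layer: 11300 / 0.29 → 38965.5 mm.
Scan time per layer = 38965.5 / 694, so 56.1463 s.
Per-layer time: 56.1463 + 16.4 → 72.5463 s.
Build time = 2560 × 72.5463 = 185718.528 s = 51.59 hours.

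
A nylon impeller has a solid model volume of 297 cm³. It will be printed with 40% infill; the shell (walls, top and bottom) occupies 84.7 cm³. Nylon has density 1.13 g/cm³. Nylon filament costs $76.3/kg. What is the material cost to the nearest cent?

$14.62

Interior volume = 297 − 84.7 = 212.3 cm³.
Deposited infill: 0.40 × 212.3 → 84.92 cm³.
Deposited volume = 84.7 + 84.92, so 169.62 cm³.
Mass = 169.62 × 1.13 = 191.6706 g.
At $76.3/kg: 191.6706/1000 × 76.3 = $14.62.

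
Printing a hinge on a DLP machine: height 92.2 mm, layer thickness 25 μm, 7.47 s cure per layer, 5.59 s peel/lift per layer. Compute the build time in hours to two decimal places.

Layers = ⌈92.2/0.025⌉ = 3688.
Each layer takes: 7.47 + 5.59 → 13.06 s.
Build time: 3688 × 13.06 s = 48165.28 s, i.e. 13.38 hours.

13.38 hours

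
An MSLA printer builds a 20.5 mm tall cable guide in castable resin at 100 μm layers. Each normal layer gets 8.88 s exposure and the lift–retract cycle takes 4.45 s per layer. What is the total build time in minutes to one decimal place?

45.5 minutes

Number of layers: 20.5 / 0.1 → 205 (rounded up).
Each layer takes: 8.88 + 4.45 → 13.33 s.
Total = 205 × 13.33 = 2732.65 s = 45.5 minutes.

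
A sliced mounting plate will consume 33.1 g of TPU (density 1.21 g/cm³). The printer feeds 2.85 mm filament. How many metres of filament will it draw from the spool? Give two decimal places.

4.29 m

Extruded volume: 33.1/1.21 = 27.3554 cm³ (27355.4 mm³).
Cross-section of 2.85 mm filament: π·(2.85/2)² = 6.3794 mm².
Length = 27355.4 / 6.3794 = 4288.08 mm = 4.29 m.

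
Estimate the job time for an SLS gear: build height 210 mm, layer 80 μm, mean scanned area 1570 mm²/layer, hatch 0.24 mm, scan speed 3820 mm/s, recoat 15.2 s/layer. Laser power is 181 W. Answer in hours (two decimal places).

Number of layers: 210 / 0.08 → 2625 (rounded up).
Hatch length per layer = 1570 / 0.24, so 6541.7 mm.
Scan time per layer = 6541.7 / 3820, so 1.7125 s.
Time per layer = 1.7125 + 15.2, so 16.9125 s.
Total: 2625 × 16.9125 s = 44395.3125 s → 12.33 hours.

12.33 hours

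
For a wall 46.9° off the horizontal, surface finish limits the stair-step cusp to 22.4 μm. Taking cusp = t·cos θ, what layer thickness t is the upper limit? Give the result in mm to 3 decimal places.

Layer height = cusp / cos(46.9°) = 0.0224 / 0.6833 = 0.033 mm.

0.033 mm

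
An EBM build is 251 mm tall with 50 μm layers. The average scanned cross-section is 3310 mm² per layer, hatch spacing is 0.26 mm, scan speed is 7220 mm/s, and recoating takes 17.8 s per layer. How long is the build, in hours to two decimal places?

Layers = ⌈251/0.05⌉ = 5020.
Per-layer scan distance: 3310 / 0.26 → 12730.8 mm.
Scan time per layer = 12730.8 / 7220 = 1.7633 s.
Per-layer time: 1.7633 + 17.8 → 19.5633 s.
Total: 5020 × 19.5633 s = 98207.766 s → 27.28 hours.

27.28 hours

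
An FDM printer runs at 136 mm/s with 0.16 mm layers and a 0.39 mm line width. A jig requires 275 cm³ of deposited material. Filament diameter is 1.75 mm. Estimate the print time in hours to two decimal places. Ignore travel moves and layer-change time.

Bead cross-section = 0.16 × 0.39, so 0.0624 mm².
Total extruded path = 275000/0.0624 = 4407051.3 mm.
Time extruding = 4407051.3 / 136, so 32404.8 s.
Converting: 32404.8 s = 9.00 hours.

9.00 hours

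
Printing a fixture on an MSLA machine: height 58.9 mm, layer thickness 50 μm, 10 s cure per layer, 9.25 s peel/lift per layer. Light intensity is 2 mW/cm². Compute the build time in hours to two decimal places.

6.30 hours

Layers = ⌈58.9/0.05⌉ = 1178.
Per-layer time = 10 + 9.25 = 19.25 s.
Total = 1178 × 19.25 = 22676.5 s = 6.30 hours.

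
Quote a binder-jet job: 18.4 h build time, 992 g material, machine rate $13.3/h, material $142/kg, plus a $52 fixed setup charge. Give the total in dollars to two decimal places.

$437.58

Machine cost: 13.3 × 18.4 → $244.72.
Material charge: 142 × 992/1000 → $140.864.
Total = 244.72 + 140.864 + 52 = 437.584 ≈ $437.58.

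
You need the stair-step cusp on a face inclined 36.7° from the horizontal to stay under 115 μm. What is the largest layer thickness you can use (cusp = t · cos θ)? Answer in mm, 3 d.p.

0.143 mm

cos(36.7°) = 0.8018; t_max = 0.115/0.8018 = 0.143 mm.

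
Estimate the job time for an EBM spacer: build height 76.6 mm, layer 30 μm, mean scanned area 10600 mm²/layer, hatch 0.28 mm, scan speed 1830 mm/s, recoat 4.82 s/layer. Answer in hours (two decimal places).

18.10 hours

Layer count = ceil(76.6 / 0.03) = 2554.
Scan path per layer = 10600 / 0.28 = 37857.1 mm.
Beam time per layer = 37857.1 / 1830 = 20.6869 s.
Time per layer = 20.6869 + 4.82 = 25.5069 s.
Total: 2554 × 25.5069 s = 65144.6226 s → 18.10 hours.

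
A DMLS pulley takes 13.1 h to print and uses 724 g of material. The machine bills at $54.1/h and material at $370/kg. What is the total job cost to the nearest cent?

Time charge = 54.1 × 13.1 = $708.71.
Material cost = 370 × 724/1000 = $267.88.
Job cost: 708.71 + 267.88 = $976.59.

$976.59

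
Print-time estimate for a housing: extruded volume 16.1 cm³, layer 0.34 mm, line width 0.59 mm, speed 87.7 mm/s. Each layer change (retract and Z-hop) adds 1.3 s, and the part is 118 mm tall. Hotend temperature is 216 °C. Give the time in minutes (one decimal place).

22.8 minutes

Line area = 0.34 × 0.59, so 0.2006 mm².
Path length: 16100 mm³ / 0.2006 mm² → 80259.2 mm.
Time extruding = 80259.2 / 87.7, so 915.2 s.
Layer count = ceil(118 / 0.34) = 348.
Z-hop total = 348 × 1.3 = 452.4 s.
Altogether 915.2 + 452.4 = 1367.6 s, i.e. 22.8 minutes.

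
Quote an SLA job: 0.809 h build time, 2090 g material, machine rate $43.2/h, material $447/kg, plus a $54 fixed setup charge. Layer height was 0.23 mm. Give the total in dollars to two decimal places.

$1023.18

Time charge = 43.2 × 0.809, so $34.9488.
Material cost: 447 × 2090/1000 → $934.23.
Total = 34.9488 + 934.23 + 54 = 1023.1788 ≈ $1023.18.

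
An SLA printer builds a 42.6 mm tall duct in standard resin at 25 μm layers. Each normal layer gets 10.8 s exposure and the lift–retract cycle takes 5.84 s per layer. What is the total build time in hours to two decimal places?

7.88 hours

Layer count = ceil(42.6 / 0.025) = 1704.
Cycle time = 10.8 + 5.84, so 16.64 s.
Build time: 1704 × 16.64 s = 28354.56 s, i.e. 7.88 hours.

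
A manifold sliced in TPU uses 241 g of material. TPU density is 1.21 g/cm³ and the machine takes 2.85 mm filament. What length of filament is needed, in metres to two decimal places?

Extruded volume: 241/1.21 = 199.1736 cm³ (199173.6 mm³).
A = π r² = π × 1.425² = 6.3794 mm².
L = V/A = 199173.6/6.3794 = 31221.37 mm → 31.22 m.

31.22 m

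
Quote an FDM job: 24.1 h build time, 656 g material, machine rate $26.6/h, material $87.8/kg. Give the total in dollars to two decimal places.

$698.66

Machine cost = 26.6 × 24.1 = $641.06.
Material cost = 87.8 × 656/1000, so $57.5968.
Total = 641.06 + 57.5968 = 698.6568 ≈ $698.66.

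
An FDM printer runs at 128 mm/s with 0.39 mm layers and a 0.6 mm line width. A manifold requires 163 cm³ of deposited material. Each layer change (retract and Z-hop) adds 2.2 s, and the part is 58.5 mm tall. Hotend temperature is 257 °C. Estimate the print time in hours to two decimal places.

1.60 hours

Extrusion cross-section = 0.39 × 0.6 = 0.234 mm².
Total extruded path = 163000/0.234 = 696581.2 mm.
Print-move time: 696581.2 / 128 → 5442 s.
Layers = ⌈58.5/0.39⌉ = 150.
Z-hop total: 150 × 2.2 → 330 s.
Altogether 5442 + 330 = 5772 s, i.e. 1.60 hours.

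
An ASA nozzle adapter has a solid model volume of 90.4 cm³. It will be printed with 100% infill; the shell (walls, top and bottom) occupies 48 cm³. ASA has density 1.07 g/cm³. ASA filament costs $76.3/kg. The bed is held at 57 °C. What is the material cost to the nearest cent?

Interior volume = 90.4 − 48, so 42.4 cm³.
Deposited infill = 1.00 × 42.4, so 42.4 cm³.
Total extruded = 48 + 42.4, so 90.4 cm³.
Mass = 90.4 × 1.07 = 96.728 g.
At $76.3/kg: 96.728/1000 × 76.3 = $7.38.

$7.38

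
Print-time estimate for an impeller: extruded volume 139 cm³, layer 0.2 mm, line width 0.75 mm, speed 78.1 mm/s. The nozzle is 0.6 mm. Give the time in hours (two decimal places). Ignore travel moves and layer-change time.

3.30 hours

Extrusion cross-section = 0.2 × 0.75 = 0.15 mm².
Toolpath length = 139 cm³ / 0.15 mm² = 139000 / 0.15 = 926666.7 mm.
Extrusion time: 926666.7 / 78.1 → 11865.1 s.
11865.1 s = 3.30 hours.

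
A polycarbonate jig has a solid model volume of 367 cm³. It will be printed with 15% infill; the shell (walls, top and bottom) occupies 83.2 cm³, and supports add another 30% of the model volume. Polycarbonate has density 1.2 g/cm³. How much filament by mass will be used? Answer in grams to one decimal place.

Volume inside the shell: 367 − 83.2 → 283.8 cm³.
Infill deposited = 0.15 × 283.8, so 42.57 cm³.
Support = 0.30 × 367 = 110.1 cm³.
Total extruded = 83.2 + 42.57 + 110.1, so 235.87 cm³.
Mass = 235.87 × 1.2 = 283.044 g.

283.0 g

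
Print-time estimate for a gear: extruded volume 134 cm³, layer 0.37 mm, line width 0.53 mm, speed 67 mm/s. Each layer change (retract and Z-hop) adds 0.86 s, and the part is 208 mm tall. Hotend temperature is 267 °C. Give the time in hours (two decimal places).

2.97 hours

Line area = 0.37 × 0.53, so 0.1961 mm².
Total extruded path = 134000/0.1961 = 683324.8 mm.
Print-move time: 683324.8 / 67 → 10198.9 s.
Layer count = ceil(208 / 0.37) = 563.
Z-hop total = 563 × 0.86 = 484.18 s.
Altogether 10198.9 + 484.18 = 10683.08 s, i.e. 2.97 hours.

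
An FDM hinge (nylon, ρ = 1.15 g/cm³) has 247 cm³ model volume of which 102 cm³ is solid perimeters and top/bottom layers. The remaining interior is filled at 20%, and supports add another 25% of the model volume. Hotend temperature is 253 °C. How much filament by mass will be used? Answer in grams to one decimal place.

Interior volume: 247 − 102 → 145 cm³.
Deposited infill = 0.20 × 145, so 29 cm³.
Support = 0.25 × 247 = 61.75 cm³.
Deposited volume = 102 + 29 + 61.75 = 192.75 cm³.
Mass: 192.75 × 1.15 → 221.6625 g.

221.7 g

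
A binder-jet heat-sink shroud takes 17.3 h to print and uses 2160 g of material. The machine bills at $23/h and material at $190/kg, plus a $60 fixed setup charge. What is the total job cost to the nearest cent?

$868.30

Time charge = 23 × 17.3 = $397.90.
Feedstock cost = 190 × 2160/1000 = $410.40.
Adding setup: 397.90 + 410.40 + 60 → $868.30.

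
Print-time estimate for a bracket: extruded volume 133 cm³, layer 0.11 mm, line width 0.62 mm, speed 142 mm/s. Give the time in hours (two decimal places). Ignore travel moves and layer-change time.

Extrusion cross-section: 0.11 × 0.62 → 0.0682 mm².
Path length: 133000 mm³ / 0.0682 mm² → 1950146.6 mm.
Time extruding = 1950146.6 / 142 = 13733.4 s.
13733.4 s = 3.81 hours.

3.81 hours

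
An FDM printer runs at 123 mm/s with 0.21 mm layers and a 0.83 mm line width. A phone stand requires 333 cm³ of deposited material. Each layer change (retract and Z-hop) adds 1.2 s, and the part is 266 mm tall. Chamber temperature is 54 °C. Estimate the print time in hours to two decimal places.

Bead cross-section: 0.21 × 0.83 → 0.1743 mm².
Total extruded path = 333000/0.1743 = 1910499.1 mm.
Extrusion time = 1910499.1 / 123, so 15532.5 s.
Layer count = ceil(266 / 0.21) = 1267.
Layer-change overhead = 1267 × 1.2 = 1520.4 s.
Total = 15532.5 + 1520.4 = 17052.9 s = 4.74 hours.

4.74 hours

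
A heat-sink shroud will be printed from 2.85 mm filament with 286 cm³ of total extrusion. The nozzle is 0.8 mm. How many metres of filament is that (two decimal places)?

44.83 m

Cross-section of 2.85 mm filament: π·(2.85/2)² = 6.3794 mm².
L = 286000 mm³ / 6.3794 mm² = 44831.8 mm, i.e. 44.83 m.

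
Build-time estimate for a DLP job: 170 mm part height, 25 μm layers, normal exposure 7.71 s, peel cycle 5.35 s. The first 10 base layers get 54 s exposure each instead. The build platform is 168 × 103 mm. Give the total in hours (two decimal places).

Layers = ⌈170/0.025⌉ = 6800.
Base layers: 10 × (54 + 5.35) → 593.5 s.
Regular layers = 6790 × (7.71 + 5.35) = 88677.4 s.
Sum: 593.5 + 88677.4 = 89270.9 s → 24.80 hours.

24.80 hours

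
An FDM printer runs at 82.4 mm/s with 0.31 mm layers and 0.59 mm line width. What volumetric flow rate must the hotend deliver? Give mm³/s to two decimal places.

A = 0.31 × 0.59, so 0.1829 mm².
Volumetric flow = 82.4 × 0.1829 = 15.07 mm³/s.

15.07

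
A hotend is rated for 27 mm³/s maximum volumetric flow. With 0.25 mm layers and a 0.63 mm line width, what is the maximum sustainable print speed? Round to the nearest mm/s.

Bead cross-section = 0.25 × 0.63 = 0.1575 mm².
Max speed = 27 / 0.1575 = 171.43 ≈ 171 mm/s.

171 mm/s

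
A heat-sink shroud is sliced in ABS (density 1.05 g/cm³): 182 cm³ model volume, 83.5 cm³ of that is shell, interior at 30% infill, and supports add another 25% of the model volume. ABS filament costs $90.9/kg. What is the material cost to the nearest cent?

$15.13

Infill region: 182 − 83.5 → 98.5 cm³.
Infill deposited = 0.30 × 98.5, so 29.55 cm³.
Support = 0.25 × 182, so 45.5 cm³.
Total extruded = 83.5 + 29.55 + 45.5, so 158.55 cm³.
Mass = 158.55 × 1.05, so 166.4775 g.
Cost = 166.4775 g / 1000 × $90.9/kg = $15.13.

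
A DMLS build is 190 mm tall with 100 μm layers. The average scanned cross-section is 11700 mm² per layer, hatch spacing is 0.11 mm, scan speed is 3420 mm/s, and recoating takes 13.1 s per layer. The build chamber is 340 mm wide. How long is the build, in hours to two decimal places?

23.33 hours

Layer count = ceil(190 / 0.1) = 1900.
Hatch length per layer = 11700 / 0.11, so 106363.6 mm.
Laser time per layer: 106363.6 / 3420 → 31.1005 s.
Layer cycle = 31.1005 + 13.1, so 44.2005 s.
Build time = 1900 × 44.2005 = 83980.95 s = 23.33 hours.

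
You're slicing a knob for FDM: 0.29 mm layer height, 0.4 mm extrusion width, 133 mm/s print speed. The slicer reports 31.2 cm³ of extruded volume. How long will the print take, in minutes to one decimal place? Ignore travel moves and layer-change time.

Line area = 0.29 × 0.4, so 0.116 mm².
Total extruded path = 31200/0.116 = 268965.5 mm.
Extrusion time: 268965.5 / 133 → 2022.3 s.
That's 2022.3 s → 33.7 minutes.

33.7 minutes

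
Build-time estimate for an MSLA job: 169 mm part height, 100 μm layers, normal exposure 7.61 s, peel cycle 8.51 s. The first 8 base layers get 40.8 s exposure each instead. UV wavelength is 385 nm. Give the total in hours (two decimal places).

7.64 hours

Layers = ⌈169/0.1⌉ = 1690.
Burn-in layers: 8 × (40.8 + 8.51) → 394.48 s.
Regular layers: 1682 × (7.61 + 8.51) → 27113.84 s.
Sum: 394.48 + 27113.84 = 27508.32 s → 7.64 hours.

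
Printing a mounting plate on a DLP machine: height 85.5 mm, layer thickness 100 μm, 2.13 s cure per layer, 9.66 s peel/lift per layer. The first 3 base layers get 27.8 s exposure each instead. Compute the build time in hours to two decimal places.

Number of layers: 85.5 / 0.1 → 855 (rounded up).
Base layers = 3 × (27.8 + 9.66), so 112.38 s.
Normal layers = 852 × (2.13 + 9.66), so 10045.08 s.
Sum: 112.38 + 10045.08 = 10157.46 s → 2.82 hours.

2.82 hours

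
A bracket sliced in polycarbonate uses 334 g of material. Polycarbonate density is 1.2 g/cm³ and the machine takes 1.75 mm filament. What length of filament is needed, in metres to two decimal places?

Volume = 334 g / 1.2 g·cm⁻³ = 278.3333 cm³ = 278333.3 mm³.
A = π r² = π × 0.875² = 2.4053 mm².
L = V/A = 278333.3/2.4053 = 115716.67 mm → 115.72 m.

115.72 m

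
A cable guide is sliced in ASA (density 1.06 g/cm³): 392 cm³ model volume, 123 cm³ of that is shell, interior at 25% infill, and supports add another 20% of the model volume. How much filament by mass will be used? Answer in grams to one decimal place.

284.8 g

Interior volume = 392 − 123 = 269 cm³.
Infill volume: 0.25 × 269 → 67.25 cm³.
Support: 0.20 × 392 → 78.4 cm³.
Total printed volume = 123 + 67.25 + 78.4 = 268.65 cm³.
Mass = 268.65 × 1.06 = 284.769 g.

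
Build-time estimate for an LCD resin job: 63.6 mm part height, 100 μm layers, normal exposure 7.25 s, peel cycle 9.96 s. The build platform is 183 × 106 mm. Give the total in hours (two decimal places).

Layer count = ceil(63.6 / 0.1) = 636.
Cycle time: 7.25 + 9.96 → 17.21 s.
Build time: 636 × 17.21 s = 10945.56 s, i.e. 3.04 hours.

3.04 hours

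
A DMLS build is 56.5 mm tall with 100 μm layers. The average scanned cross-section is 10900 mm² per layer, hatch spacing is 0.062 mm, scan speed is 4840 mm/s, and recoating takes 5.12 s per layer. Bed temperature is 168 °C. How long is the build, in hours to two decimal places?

Number of layers: 56.5 / 0.1 → 565 (rounded up).
Per-layer scan distance = 10900 / 0.062 = 175806.5 mm.
Scan time per layer: 175806.5 / 4840 → 36.3237 s.
Per-layer time = 36.3237 + 5.12 = 41.4437 s.
Total: 565 × 41.4437 s = 23415.6905 s → 6.50 hours.

6.50 hours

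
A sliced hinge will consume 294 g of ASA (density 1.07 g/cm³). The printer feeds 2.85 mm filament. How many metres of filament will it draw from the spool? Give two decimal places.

43.07 m

Volume = 294 g / 1.07 g·cm⁻³ = 274.7664 cm³ = 274766.4 mm³.
Filament cross-section = π × (2.85/2)² = 6.3794 mm².
Length = 274766.4 / 6.3794 = 43070.88 mm = 43.07 m.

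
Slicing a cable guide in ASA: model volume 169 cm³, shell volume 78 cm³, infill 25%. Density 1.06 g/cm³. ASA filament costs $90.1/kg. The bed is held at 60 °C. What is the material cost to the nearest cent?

$9.62

Infill region = 169 − 78 = 91 cm³.
Infill volume: 0.25 × 91 → 22.75 cm³.
Total extruded = 78 + 22.75, so 100.75 cm³.
Mass: 100.75 × 1.06 → 106.795 g.
Cost = 106.795 g / 1000 × $90.1/kg = $9.62.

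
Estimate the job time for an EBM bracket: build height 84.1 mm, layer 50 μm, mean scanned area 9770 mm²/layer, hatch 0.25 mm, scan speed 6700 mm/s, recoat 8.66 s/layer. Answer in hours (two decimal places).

6.77 hours

Layers = ⌈84.1/0.05⌉ = 1682.
Scan path per layer = 9770 / 0.25, so 39080 mm.
Per-layer scan time = 39080 / 6700, so 5.8328 s.
Per-layer time = 5.8328 + 8.66, so 14.4928 s.
Total: 1682 × 14.4928 s = 24376.8896 s → 6.77 hours.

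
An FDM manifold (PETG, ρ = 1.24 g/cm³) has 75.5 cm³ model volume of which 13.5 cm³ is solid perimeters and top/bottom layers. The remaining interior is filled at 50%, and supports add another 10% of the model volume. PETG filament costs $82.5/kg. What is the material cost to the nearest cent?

$5.32

Volume inside the shell = 75.5 − 13.5 = 62 cm³.
Deposited infill = 0.50 × 62, so 31 cm³.
Support = 0.10 × 75.5, so 7.55 cm³.
Total printed volume: 13.5 + 31 + 7.55 → 52.05 cm³.
Mass: 52.05 × 1.24 → 64.542 g.
Cost = 64.542 g / 1000 × $82.5/kg = $5.32.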